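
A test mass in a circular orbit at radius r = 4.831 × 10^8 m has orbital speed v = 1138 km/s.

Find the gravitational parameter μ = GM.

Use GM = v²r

Convert to SI: v = 1138 km/s = 1.138e+06 m/s.
For a circular orbit v² = GM/r, so GM = v² · r.
GM = (1.138e+06)² · 4.831e+08 m³/s² ≈ 6.256e+20 m³/s² = 6.256 × 10^20 m³/s².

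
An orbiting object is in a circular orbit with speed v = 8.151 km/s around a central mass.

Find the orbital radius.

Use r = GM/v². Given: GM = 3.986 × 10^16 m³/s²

Convert to SI: v = 8.151 km/s = 8151 m/s.
For a circular orbit, v² = GM / r, so r = GM / v².
r = 3.986e+16 / (8151)² m ≈ 6e+08 m = 600 Mm.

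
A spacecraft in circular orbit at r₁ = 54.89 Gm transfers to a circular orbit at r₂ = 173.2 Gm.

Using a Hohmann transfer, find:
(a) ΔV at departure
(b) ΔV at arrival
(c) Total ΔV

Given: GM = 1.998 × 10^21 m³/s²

Convert to SI: r₁ = 54.89 Gm = 5.489e+10 m; r₂ = 173.2 Gm = 1.732e+11 m.
Transfer semi-major axis: a_t = (r₁ + r₂)/2 = (5.489e+10 + 1.732e+11)/2 = 1.14045e+11 m.
Circular speeds: v₁ = √(GM/r₁) = 190788 m/s, v₂ = √(GM/r₂) = 107405 m/s.
Transfer speeds (vis-viva v² = GM(2/r − 1/a_t)): v₁ᵗ = 235119 m/s, v₂ᵗ = 74513 m/s.
(a) ΔV₁ = |v₁ᵗ − v₁| ≈ 4.433e+04 m/s = 44.33 km/s.
(b) ΔV₂ = |v₂ − v₂ᵗ| ≈ 3.289e+04 m/s = 32.89 km/s.
(c) ΔV_total = ΔV₁ + ΔV₂ ≈ 7.722e+04 m/s = 77.22 km/s.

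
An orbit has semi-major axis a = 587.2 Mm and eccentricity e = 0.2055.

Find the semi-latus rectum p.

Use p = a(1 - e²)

Convert to SI: a = 587.2 Mm = 5.872e+08 m.
p = a (1 − e²).
p = 5.872e+08 · (1 − (0.2055)²) = 5.872e+08 · 0.95777 ≈ 5.624e+08 m = 562.4 Mm.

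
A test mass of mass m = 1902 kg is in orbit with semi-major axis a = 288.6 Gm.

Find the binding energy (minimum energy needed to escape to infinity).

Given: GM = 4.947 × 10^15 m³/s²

Convert to SI: a = 288.6 Gm = 2.886e+11 m.
Total orbital energy is E = −GMm/(2a); binding energy is E_bind = −E = GMm/(2a).
E_bind = 4.947e+15 · 1902 / (2 · 2.886e+11) J ≈ 1.63e+07 J = 16.3 MJ.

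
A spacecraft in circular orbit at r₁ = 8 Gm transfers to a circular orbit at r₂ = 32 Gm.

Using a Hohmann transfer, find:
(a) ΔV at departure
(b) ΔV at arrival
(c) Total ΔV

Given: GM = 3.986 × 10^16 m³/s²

Convert to SI: r₁ = 8 Gm = 8e+09 m; r₂ = 32 Gm = 3.2e+10 m.
Transfer semi-major axis: a_t = (r₁ + r₂)/2 = (8e+09 + 3.2e+10)/2 = 2e+10 m.
Circular speeds: v₁ = √(GM/r₁) = 2232.15 m/s, v₂ = √(GM/r₂) = 1116.08 m/s.
Transfer speeds (vis-viva v² = GM(2/r − 1/a_t)): v₁ᵗ = 2823.47 m/s, v₂ᵗ = 705.868 m/s.
(a) ΔV₁ = |v₁ᵗ − v₁| ≈ 591.3 m/s = 591.3 m/s.
(b) ΔV₂ = |v₂ − v₂ᵗ| ≈ 410.2 m/s = 410.2 m/s.
(c) ΔV_total = ΔV₁ + ΔV₂ ≈ 1002 m/s = 1.002 km/s.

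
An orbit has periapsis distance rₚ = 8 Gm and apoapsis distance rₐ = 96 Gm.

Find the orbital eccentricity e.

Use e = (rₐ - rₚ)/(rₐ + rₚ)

Convert to SI: rₚ = 8 Gm = 8e+09 m; rₐ = 96 Gm = 9.6e+10 m.
e = (rₐ − rₚ) / (rₐ + rₚ).
e = (9.6e+10 − 8e+09) / (9.6e+10 + 8e+09) = 8.8e+10 / 1.04e+11 ≈ 0.8462.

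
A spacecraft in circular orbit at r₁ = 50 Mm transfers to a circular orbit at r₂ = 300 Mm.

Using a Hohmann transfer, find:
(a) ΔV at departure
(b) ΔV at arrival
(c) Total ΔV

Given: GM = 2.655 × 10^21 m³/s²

Convert to SI: r₁ = 50 Mm = 5e+07 m; r₂ = 300 Mm = 3e+08 m.
Transfer semi-major axis: a_t = (r₁ + r₂)/2 = (5e+07 + 3e+08)/2 = 1.75e+08 m.
Circular speeds: v₁ = √(GM/r₁) = 7.28697e+06 m/s, v₂ = √(GM/r₂) = 2.97489e+06 m/s.
Transfer speeds (vis-viva v² = GM(2/r − 1/a_t)): v₁ᵗ = 9.54089e+06 m/s, v₂ᵗ = 1.59015e+06 m/s.
(a) ΔV₁ = |v₁ᵗ − v₁| ≈ 2.254e+06 m/s = 2254 km/s.
(b) ΔV₂ = |v₂ − v₂ᵗ| ≈ 1.385e+06 m/s = 1385 km/s.
(c) ΔV_total = ΔV₁ + ΔV₂ ≈ 3.639e+06 m/s = 3639 km/s.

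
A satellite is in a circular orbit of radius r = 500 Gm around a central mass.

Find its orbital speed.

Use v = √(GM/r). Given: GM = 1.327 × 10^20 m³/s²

Convert to SI: r = 500 Gm = 5e+11 m.
For a circular orbit, gravity supplies the centripetal force, so v = √(GM / r).
v = √(1.327e+20 / 5e+11) m/s ≈ 1.629e+04 m/s = 16.29 km/s.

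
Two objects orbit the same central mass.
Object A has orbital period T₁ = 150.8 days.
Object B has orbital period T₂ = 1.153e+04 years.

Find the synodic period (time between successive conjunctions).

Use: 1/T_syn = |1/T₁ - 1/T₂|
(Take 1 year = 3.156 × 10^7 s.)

Convert to SI: T₁ = 150.8 days = 1.30291e+07 s; T₂ = 1.153e+04 years = 3.63887e+11 s.
T_syn = |T₁ · T₂ / (T₁ − T₂)|.
T_syn = |1.30291e+07 · 3.63887e+11 / (1.30291e+07 − 3.63887e+11)| s ≈ 1.303e+07 s = 150.8 days.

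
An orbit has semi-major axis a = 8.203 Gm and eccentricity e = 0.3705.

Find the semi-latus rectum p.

Convert to SI: a = 8.203 Gm = 8.203e+09 m.
p = a (1 − e²).
p = 8.203e+09 · (1 − (0.3705)²) = 8.203e+09 · 0.86273 ≈ 7.077e+09 m = 7.077 Gm.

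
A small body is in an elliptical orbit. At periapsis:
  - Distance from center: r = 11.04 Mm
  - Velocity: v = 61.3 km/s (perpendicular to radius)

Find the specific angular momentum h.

Convert to SI: r = 11.04 Mm = 1.104e+07 m; v = 61.3 km/s = 61300 m/s.
With v perpendicular to r, h = r · v.
h = 1.104e+07 · 61300 m²/s ≈ 6.768e+11 m²/s.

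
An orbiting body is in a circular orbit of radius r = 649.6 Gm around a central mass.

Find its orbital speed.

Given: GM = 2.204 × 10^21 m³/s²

Convert to SI: r = 649.6 Gm = 6.496e+11 m.
For a circular orbit, gravity supplies the centripetal force, so v = √(GM / r).
v = √(2.204e+21 / 6.496e+11) m/s ≈ 5.825e+04 m/s = 58.25 km/s.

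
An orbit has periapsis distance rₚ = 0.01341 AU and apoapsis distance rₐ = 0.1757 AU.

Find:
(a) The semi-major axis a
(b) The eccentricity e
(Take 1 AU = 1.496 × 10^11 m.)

Convert to SI: rₚ = 0.01341 AU = 2.00614e+09 m; rₐ = 0.1757 AU = 2.62847e+10 m.
(a) a = (rₚ + rₐ) / 2 = (2.00614e+09 + 2.62847e+10) / 2 ≈ 1.415e+10 m = 0.09456 AU.
(b) e = (rₐ − rₚ) / (rₐ + rₚ) = (2.62847e+10 − 2.00614e+09) / (2.62847e+10 + 2.00614e+09) ≈ 0.8582.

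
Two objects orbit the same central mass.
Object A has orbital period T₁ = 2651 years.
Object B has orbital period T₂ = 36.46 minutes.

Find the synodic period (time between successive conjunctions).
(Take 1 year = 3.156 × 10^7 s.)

Convert to SI: T₁ = 2651 years = 8.36656e+10 s; T₂ = 36.46 minutes = 2187.6 s.
T_syn = |T₁ · T₂ / (T₁ − T₂)|.
T_syn = |8.36656e+10 · 2187.6 / (8.36656e+10 − 2187.6)| s ≈ 2188 s = 36.46 minutes.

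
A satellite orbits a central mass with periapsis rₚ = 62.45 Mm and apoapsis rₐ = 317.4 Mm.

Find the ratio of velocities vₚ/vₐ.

Convert to SI: rₚ = 62.45 Mm = 6.245e+07 m; rₐ = 317.4 Mm = 3.174e+08 m.
Conservation of angular momentum gives rₚvₚ = rₐvₐ, so vₚ/vₐ = rₐ/rₚ.
vₚ/vₐ = 3.174e+08 / 6.245e+07 ≈ 5.082.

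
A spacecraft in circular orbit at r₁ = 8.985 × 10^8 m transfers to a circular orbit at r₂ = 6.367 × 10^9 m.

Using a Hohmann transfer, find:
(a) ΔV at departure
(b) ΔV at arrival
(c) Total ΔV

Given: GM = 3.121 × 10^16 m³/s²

Transfer semi-major axis: a_t = (r₁ + r₂)/2 = (8.985e+08 + 6.367e+09)/2 = 3.63275e+09 m.
Circular speeds: v₁ = √(GM/r₁) = 5893.7 m/s, v₂ = √(GM/r₂) = 2214.01 m/s.
Transfer speeds (vis-viva v² = GM(2/r − 1/a_t)): v₁ᵗ = 7802.57 m/s, v₂ᵗ = 1101.08 m/s.
(a) ΔV₁ = |v₁ᵗ − v₁| ≈ 1909 m/s = 1.909 km/s.
(b) ΔV₂ = |v₂ − v₂ᵗ| ≈ 1113 m/s = 1.113 km/s.
(c) ΔV_total = ΔV₁ + ΔV₂ ≈ 3022 m/s = 3.022 km/s.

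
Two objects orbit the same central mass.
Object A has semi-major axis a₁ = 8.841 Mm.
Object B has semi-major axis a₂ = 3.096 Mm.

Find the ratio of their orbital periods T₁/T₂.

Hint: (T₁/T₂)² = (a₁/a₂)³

Convert to SI: a₁ = 8.841 Mm = 8.841e+06 m; a₂ = 3.096 Mm = 3.096e+06 m.
From Kepler's third law, (T₁/T₂)² = (a₁/a₂)³, so T₁/T₂ = (a₁/a₂)^(3/2).
a₁/a₂ = 8.841e+06 / 3.096e+06 = 2.85562.
T₁/T₂ = (2.85562)^(3/2) ≈ 4.826.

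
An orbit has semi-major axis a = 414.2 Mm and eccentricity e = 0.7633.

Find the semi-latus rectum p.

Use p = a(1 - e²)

Convert to SI: a = 414.2 Mm = 4.142e+08 m.
p = a (1 − e²).
p = 4.142e+08 · (1 − (0.7633)²) = 4.142e+08 · 0.417373 ≈ 1.729e+08 m = 172.9 Mm.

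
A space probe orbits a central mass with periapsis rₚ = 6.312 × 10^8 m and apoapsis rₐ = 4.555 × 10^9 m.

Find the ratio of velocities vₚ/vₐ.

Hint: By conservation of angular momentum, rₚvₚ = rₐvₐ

Conservation of angular momentum gives rₚvₚ = rₐvₐ, so vₚ/vₐ = rₐ/rₚ.
vₚ/vₐ = 4.555e+09 / 6.312e+08 ≈ 7.216.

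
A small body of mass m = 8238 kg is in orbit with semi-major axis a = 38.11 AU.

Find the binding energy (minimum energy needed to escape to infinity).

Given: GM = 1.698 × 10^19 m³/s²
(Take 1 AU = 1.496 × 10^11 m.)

Convert to SI: a = 38.11 AU = 5.70126e+12 m.
Total orbital energy is E = −GMm/(2a); binding energy is E_bind = −E = GMm/(2a).
E_bind = 1.698e+19 · 8238 / (2 · 5.70126e+12) J ≈ 1.227e+10 J = 12.27 GJ.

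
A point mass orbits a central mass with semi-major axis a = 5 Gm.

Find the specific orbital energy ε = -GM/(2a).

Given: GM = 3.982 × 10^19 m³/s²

Convert to SI: a = 5 Gm = 5e+09 m.
ε = −GM / (2a).
ε = −3.982e+19 / (2 · 5e+09) J/kg ≈ -3.982e+09 J/kg = -3.982 GJ/kg.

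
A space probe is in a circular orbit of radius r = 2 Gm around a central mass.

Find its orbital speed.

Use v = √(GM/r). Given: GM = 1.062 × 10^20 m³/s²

Convert to SI: r = 2 Gm = 2e+09 m.
For a circular orbit, gravity supplies the centripetal force, so v = √(GM / r).
v = √(1.062e+20 / 2e+09) m/s ≈ 2.304e+05 m/s = 230.4 km/s.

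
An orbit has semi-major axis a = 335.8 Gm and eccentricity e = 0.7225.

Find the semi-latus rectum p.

Convert to SI: a = 335.8 Gm = 3.358e+11 m.
p = a (1 − e²).
p = 3.358e+11 · (1 − (0.7225)²) = 3.358e+11 · 0.477994 ≈ 1.605e+11 m = 160.5 Gm.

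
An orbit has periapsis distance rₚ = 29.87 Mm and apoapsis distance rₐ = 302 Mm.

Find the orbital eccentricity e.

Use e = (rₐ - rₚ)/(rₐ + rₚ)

Convert to SI: rₚ = 29.87 Mm = 2.987e+07 m; rₐ = 302 Mm = 3.02e+08 m.
e = (rₐ − rₚ) / (rₐ + rₚ).
e = (3.02e+08 − 2.987e+07) / (3.02e+08 + 2.987e+07) = 2.7213e+08 / 3.3187e+08 ≈ 0.82.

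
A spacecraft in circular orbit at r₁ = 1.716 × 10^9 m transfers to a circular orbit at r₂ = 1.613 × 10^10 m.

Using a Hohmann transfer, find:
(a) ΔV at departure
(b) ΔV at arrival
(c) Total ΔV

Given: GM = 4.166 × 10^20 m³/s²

Transfer semi-major axis: a_t = (r₁ + r₂)/2 = (1.716e+09 + 1.613e+10)/2 = 8.923e+09 m.
Circular speeds: v₁ = √(GM/r₁) = 492721 m/s, v₂ = √(GM/r₂) = 160710 m/s.
Transfer speeds (vis-viva v² = GM(2/r − 1/a_t)): v₁ᵗ = 662465 m/s, v₂ᵗ = 70476.7 m/s.
(a) ΔV₁ = |v₁ᵗ − v₁| ≈ 1.697e+05 m/s = 169.7 km/s.
(b) ΔV₂ = |v₂ − v₂ᵗ| ≈ 9.023e+04 m/s = 90.23 km/s.
(c) ΔV_total = ΔV₁ + ΔV₂ ≈ 2.6e+05 m/s = 260 km/s.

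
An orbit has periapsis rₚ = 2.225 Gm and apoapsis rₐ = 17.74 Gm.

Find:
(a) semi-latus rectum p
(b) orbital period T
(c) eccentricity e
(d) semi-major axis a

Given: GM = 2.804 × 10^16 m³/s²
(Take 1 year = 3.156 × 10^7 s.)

Convert to SI: rₚ = 2.225 Gm = 2.225e+09 m; rₐ = 17.74 Gm = 1.774e+10 m.
(a) From a = (rₚ + rₐ)/2 = 9.9825e+09 m and e = (rₐ − rₚ)/(rₐ + rₚ) = 0.77711, p = a(1 − e²) = 9.9825e+09 · (1 − (0.77711)²) ≈ 3.954e+09 m
(b) With a = (rₚ + rₐ)/2 = 9.9825e+09 m, T = 2π √(a³/GM) = 2π √((9.9825e+09)³/2.804e+16) s ≈ 3.742e+07 s
(c) e = (rₐ − rₚ)/(rₐ + rₚ) = (1.774e+10 − 2.225e+09)/(1.774e+10 + 2.225e+09) ≈ 0.7771
(d) a = (rₚ + rₐ)/2 = (2.225e+09 + 1.774e+10)/2 ≈ 9.982e+09 m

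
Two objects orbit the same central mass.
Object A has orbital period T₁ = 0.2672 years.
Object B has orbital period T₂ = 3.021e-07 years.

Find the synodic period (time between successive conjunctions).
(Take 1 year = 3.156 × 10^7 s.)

Convert to SI: T₁ = 0.2672 years = 8.43283e+06 s; T₂ = 3.021e-07 years = 9.53428 s.
T_syn = |T₁ · T₂ / (T₁ − T₂)|.
T_syn = |8.43283e+06 · 9.53428 / (8.43283e+06 − 9.53428)| s ≈ 9.534 s = 3.021e-07 years.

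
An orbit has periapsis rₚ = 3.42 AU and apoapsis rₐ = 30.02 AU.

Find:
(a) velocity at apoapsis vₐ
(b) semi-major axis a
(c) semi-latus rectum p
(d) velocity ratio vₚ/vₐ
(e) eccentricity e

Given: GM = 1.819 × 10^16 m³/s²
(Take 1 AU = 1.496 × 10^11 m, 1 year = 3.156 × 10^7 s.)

Convert to SI: rₚ = 3.42 AU = 5.11632e+11 m; rₐ = 30.02 AU = 4.49099e+12 m.
(a) With a = (rₚ + rₐ)/2 = 2.50131e+12 m, vₐ = √(GM (2/rₐ − 1/a)) = √(1.819e+16 · (2/4.49099e+12 − 1/2.50131e+12)) m/s ≈ 28.78 m/s
(b) a = (rₚ + rₐ)/2 = (5.11632e+11 + 4.49099e+12)/2 ≈ 2.501e+12 m
(c) From a = (rₚ + rₐ)/2 = 2.50131e+12 m and e = (rₐ − rₚ)/(rₐ + rₚ) = 0.795455, p = a(1 − e²) = 2.50131e+12 · (1 − (0.795455)²) ≈ 9.186e+11 m
(d) Conservation of angular momentum (rₚvₚ = rₐvₐ) gives vₚ/vₐ = rₐ/rₚ = 4.49099e+12/5.11632e+11 ≈ 8.778
(e) e = (rₐ − rₚ)/(rₐ + rₚ) = (4.49099e+12 − 5.11632e+11)/(4.49099e+12 + 5.11632e+11) ≈ 0.7955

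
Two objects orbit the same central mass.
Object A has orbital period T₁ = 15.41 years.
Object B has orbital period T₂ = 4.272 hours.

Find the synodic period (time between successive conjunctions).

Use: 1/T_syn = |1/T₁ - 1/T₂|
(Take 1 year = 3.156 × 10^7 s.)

Convert to SI: T₁ = 15.41 years = 4.8634e+08 s; T₂ = 4.272 hours = 15379.2 s.
T_syn = |T₁ · T₂ / (T₁ − T₂)|.
T_syn = |4.8634e+08 · 15379.2 / (4.8634e+08 − 15379.2)| s ≈ 1.538e+04 s = 4.272 hours.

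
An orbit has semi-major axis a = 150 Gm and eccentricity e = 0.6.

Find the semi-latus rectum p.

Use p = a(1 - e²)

Convert to SI: a = 150 Gm = 1.5e+11 m.
p = a (1 − e²).
p = 1.5e+11 · (1 − (0.6)²) = 1.5e+11 · 0.64 ≈ 9.6e+10 m = 96 Gm.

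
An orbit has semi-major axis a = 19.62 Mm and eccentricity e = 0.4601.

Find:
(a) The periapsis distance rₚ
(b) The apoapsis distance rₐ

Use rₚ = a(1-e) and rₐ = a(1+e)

Convert to SI: a = 19.62 Mm = 1.962e+07 m.
(a) rₚ = a(1 − e) = 1.962e+07 · (1 − 0.4601) = 1.962e+07 · 0.5399 ≈ 1.059e+07 m = 10.59 Mm.
(b) rₐ = a(1 + e) = 1.962e+07 · (1 + 0.4601) = 1.962e+07 · 1.4601 ≈ 2.865e+07 m = 28.65 Mm.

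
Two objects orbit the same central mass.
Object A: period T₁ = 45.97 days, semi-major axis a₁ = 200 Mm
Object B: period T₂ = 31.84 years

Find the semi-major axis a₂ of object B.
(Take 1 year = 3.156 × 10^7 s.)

Convert to SI: T₁ = 45.97 days = 3.97181e+06 s; a₁ = 200 Mm = 2e+08 m; T₂ = 31.84 years = 1.00487e+09 s.
Kepler's third law: (T₁/T₂)² = (a₁/a₂)³ ⇒ a₂ = a₁ · (T₂/T₁)^(2/3).
T₂/T₁ = 1.00487e+09 / 3.97181e+06 = 253.001.
a₂ = 2e+08 · (253.001)^(2/3) m ≈ 8e+09 m = 8 Gm.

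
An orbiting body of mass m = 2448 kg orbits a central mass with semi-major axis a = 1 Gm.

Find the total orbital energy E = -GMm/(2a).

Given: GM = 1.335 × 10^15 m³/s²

Convert to SI: a = 1 Gm = 1e+09 m.
E = −GMm / (2a).
E = −1.335e+15 · 2448 / (2 · 1e+09) J ≈ -1.634e+09 J = -1.634 GJ.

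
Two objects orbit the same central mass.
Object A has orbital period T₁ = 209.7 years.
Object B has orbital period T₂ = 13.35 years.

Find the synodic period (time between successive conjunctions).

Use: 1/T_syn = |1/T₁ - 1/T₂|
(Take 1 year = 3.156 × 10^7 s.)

Convert to SI: T₁ = 209.7 years = 6.61813e+09 s; T₂ = 13.35 years = 4.21326e+08 s.
T_syn = |T₁ · T₂ / (T₁ − T₂)|.
T_syn = |6.61813e+09 · 4.21326e+08 / (6.61813e+09 − 4.21326e+08)| s ≈ 4.5e+08 s = 14.26 years.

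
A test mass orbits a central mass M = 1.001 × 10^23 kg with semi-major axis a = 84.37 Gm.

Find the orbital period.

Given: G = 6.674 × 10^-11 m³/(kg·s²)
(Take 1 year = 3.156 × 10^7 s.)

Convert to SI: a = 84.37 Gm = 8.437e+10 m.
GM = G · M = 6.674e-11 · 1.001e+23 = 6.68067e+12 m³/s².
Kepler's third law: T = 2π √(a³ / GM).
Substituting a = 8.437e+10 m and GM = 6.68067e+12 m³/s²:
T = 2π √((8.437e+10)³ / 6.68067e+12) s
T ≈ 5.957e+10 s = 1888 years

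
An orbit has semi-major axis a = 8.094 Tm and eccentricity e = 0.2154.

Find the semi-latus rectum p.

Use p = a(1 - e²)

Convert to SI: a = 8.094 Tm = 8.094e+12 m.
p = a (1 − e²).
p = 8.094e+12 · (1 − (0.2154)²) = 8.094e+12 · 0.953603 ≈ 7.718e+12 m = 7.718 Tm.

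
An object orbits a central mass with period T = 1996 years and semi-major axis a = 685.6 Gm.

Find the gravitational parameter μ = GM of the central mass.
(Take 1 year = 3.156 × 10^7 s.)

Convert to SI: T = 1996 years = 6.29938e+10 s; a = 685.6 Gm = 6.856e+11 m.
GM = 4π² · a³ / T².
GM = 4π² · (6.856e+11)³ / (6.29938e+10)² m³/s² ≈ 3.206e+15 m³/s² = 3.206 × 10^15 m³/s².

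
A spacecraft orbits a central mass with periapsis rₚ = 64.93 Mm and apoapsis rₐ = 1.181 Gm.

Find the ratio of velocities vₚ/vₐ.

Convert to SI: rₚ = 64.93 Mm = 6.493e+07 m; rₐ = 1.181 Gm = 1.181e+09 m.
Conservation of angular momentum gives rₚvₚ = rₐvₐ, so vₚ/vₐ = rₐ/rₚ.
vₚ/vₐ = 1.181e+09 / 6.493e+07 ≈ 18.19.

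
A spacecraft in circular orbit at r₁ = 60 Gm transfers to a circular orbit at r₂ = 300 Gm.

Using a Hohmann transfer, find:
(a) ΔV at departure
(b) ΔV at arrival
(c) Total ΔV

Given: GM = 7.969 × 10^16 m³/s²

Convert to SI: r₁ = 60 Gm = 6e+10 m; r₂ = 300 Gm = 3e+11 m.
Transfer semi-major axis: a_t = (r₁ + r₂)/2 = (6e+10 + 3e+11)/2 = 1.8e+11 m.
Circular speeds: v₁ = √(GM/r₁) = 1152.46 m/s, v₂ = √(GM/r₂) = 515.396 m/s.
Transfer speeds (vis-viva v² = GM(2/r − 1/a_t)): v₁ᵗ = 1487.82 m/s, v₂ᵗ = 297.564 m/s.
(a) ΔV₁ = |v₁ᵗ − v₁| ≈ 335.4 m/s = 335.4 m/s.
(b) ΔV₂ = |v₂ − v₂ᵗ| ≈ 217.8 m/s = 217.8 m/s.
(c) ΔV_total = ΔV₁ + ΔV₂ ≈ 553.2 m/s = 553.2 m/s.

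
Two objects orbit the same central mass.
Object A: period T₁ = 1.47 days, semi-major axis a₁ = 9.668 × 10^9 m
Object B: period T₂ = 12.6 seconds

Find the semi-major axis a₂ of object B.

Convert to SI: T₁ = 1.47 days = 127008 s.
Kepler's third law: (T₁/T₂)² = (a₁/a₂)³ ⇒ a₂ = a₁ · (T₂/T₁)^(2/3).
T₂/T₁ = 12.6 / 127008 = 9.92063e-05.
a₂ = 9.668e+09 · (9.92063e-05)^(2/3) m ≈ 2.072e+07 m = 2.072 × 10^7 m.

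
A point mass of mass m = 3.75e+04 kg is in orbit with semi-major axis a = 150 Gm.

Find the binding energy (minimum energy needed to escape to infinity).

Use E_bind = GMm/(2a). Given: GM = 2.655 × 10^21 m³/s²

Convert to SI: a = 150 Gm = 1.5e+11 m.
Total orbital energy is E = −GMm/(2a); binding energy is E_bind = −E = GMm/(2a).
E_bind = 2.655e+21 · 3.75e+04 / (2 · 1.5e+11) J ≈ 3.319e+14 J = 331.9 TJ.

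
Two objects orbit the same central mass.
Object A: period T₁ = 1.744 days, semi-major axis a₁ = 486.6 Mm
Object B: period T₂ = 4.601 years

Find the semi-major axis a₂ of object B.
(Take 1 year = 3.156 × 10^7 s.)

Convert to SI: T₁ = 1.744 days = 150682 s; a₁ = 486.6 Mm = 4.866e+08 m; T₂ = 4.601 years = 1.45208e+08 s.
Kepler's third law: (T₁/T₂)² = (a₁/a₂)³ ⇒ a₂ = a₁ · (T₂/T₁)^(2/3).
T₂/T₁ = 1.45208e+08 / 150682 = 963.671.
a₂ = 4.866e+08 · (963.671)^(2/3) m ≈ 4.747e+10 m = 47.47 Gm.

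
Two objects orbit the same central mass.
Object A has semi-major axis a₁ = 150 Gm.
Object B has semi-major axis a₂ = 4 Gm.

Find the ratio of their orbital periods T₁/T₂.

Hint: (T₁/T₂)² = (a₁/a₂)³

Convert to SI: a₁ = 150 Gm = 1.5e+11 m; a₂ = 4 Gm = 4e+09 m.
From Kepler's third law, (T₁/T₂)² = (a₁/a₂)³, so T₁/T₂ = (a₁/a₂)^(3/2).
a₁/a₂ = 1.5e+11 / 4e+09 = 37.5.
T₁/T₂ = (37.5)^(3/2) ≈ 229.6.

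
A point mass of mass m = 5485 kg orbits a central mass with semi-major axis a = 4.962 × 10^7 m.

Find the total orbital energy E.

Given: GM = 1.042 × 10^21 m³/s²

E = −GMm / (2a).
E = −1.042e+21 · 5485 / (2 · 4.962e+07) J ≈ -5.759e+16 J = -57.59 PJ.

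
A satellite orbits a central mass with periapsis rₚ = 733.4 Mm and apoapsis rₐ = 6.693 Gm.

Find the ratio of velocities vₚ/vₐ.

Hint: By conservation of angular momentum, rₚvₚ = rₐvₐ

Convert to SI: rₚ = 733.4 Mm = 7.334e+08 m; rₐ = 6.693 Gm = 6.693e+09 m.
Conservation of angular momentum gives rₚvₚ = rₐvₐ, so vₚ/vₐ = rₐ/rₚ.
vₚ/vₐ = 6.693e+09 / 7.334e+08 ≈ 9.126.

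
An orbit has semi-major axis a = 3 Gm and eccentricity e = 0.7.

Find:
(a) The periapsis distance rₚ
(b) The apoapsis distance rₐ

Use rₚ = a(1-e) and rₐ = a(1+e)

Convert to SI: a = 3 Gm = 3e+09 m.
(a) rₚ = a(1 − e) = 3e+09 · (1 − 0.7) = 3e+09 · 0.3 ≈ 9e+08 m = 900 Mm.
(b) rₐ = a(1 + e) = 3e+09 · (1 + 0.7) = 3e+09 · 1.7 ≈ 5.1e+09 m = 5.1 Gm.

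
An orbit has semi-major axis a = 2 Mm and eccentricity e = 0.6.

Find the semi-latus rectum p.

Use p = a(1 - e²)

Convert to SI: a = 2 Mm = 2e+06 m.
p = a (1 − e²).
p = 2e+06 · (1 − (0.6)²) = 2e+06 · 0.64 ≈ 1.28e+06 m = 1.28 Mm.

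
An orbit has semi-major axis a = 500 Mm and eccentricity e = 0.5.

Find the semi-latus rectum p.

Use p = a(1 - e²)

Convert to SI: a = 500 Mm = 5e+08 m.
p = a (1 − e²).
p = 5e+08 · (1 − (0.5)²) = 5e+08 · 0.75 ≈ 3.75e+08 m = 375 Mm.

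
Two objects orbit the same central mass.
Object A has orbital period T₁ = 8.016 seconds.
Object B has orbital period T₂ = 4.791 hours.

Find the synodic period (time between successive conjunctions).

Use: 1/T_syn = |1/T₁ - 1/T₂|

Convert to SI: T₂ = 4.791 hours = 17247.6 s.
T_syn = |T₁ · T₂ / (T₁ − T₂)|.
T_syn = |8.016 · 17247.6 / (8.016 − 17247.6)| s ≈ 8.02 s = 8.02 seconds.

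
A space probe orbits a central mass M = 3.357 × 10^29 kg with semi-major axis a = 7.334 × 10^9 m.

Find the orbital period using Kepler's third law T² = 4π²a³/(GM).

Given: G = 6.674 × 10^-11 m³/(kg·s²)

GM = G · M = 6.674e-11 · 3.357e+29 = 2.24046e+19 m³/s².
Kepler's third law: T = 2π √(a³ / GM).
Substituting a = 7.334e+09 m and GM = 2.24046e+19 m³/s²:
T = 2π √((7.334e+09)³ / 2.24046e+19) s
T ≈ 8.337e+05 s = 9.65 days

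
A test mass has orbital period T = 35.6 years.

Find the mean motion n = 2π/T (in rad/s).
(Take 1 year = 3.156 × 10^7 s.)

Convert to SI: T = 35.6 years = 1.12354e+09 s.
n = 2π / T.
n = 2π / 1.12354e+09 s ≈ 5.592e-09 rad/s.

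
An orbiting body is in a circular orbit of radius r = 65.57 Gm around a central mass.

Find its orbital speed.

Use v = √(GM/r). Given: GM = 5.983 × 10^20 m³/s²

Convert to SI: r = 65.57 Gm = 6.557e+10 m.
For a circular orbit, gravity supplies the centripetal force, so v = √(GM / r).
v = √(5.983e+20 / 6.557e+10) m/s ≈ 9.552e+04 m/s = 95.52 km/s.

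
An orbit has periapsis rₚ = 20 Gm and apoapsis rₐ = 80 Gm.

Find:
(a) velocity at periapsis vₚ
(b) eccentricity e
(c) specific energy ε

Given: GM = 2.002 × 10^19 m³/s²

Convert to SI: rₚ = 20 Gm = 2e+10 m; rₐ = 80 Gm = 8e+10 m.
(a) With a = (rₚ + rₐ)/2 = 5e+10 m, vₚ = √(GM (2/rₚ − 1/a)) = √(2.002e+19 · (2/2e+10 − 1/5e+10)) m/s ≈ 4.002e+04 m/s
(b) e = (rₐ − rₚ)/(rₐ + rₚ) = (8e+10 − 2e+10)/(8e+10 + 2e+10) ≈ 0.6
(c) With a = (rₚ + rₐ)/2 = 5e+10 m, ε = −GM/(2a) = −2.002e+19/(2 · 5e+10) J/kg ≈ -2.002e+08 J/kg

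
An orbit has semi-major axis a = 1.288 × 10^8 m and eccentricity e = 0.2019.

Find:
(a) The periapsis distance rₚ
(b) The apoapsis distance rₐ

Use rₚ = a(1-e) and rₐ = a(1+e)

(a) rₚ = a(1 − e) = 1.288e+08 · (1 − 0.2019) = 1.288e+08 · 0.7981 ≈ 1.028e+08 m = 1.028 × 10^8 m.
(b) rₐ = a(1 + e) = 1.288e+08 · (1 + 0.2019) = 1.288e+08 · 1.2019 ≈ 1.548e+08 m = 1.548 × 10^8 m.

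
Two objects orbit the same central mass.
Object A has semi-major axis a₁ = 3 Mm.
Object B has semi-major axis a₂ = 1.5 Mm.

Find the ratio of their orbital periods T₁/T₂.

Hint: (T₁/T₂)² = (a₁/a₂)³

Convert to SI: a₁ = 3 Mm = 3e+06 m; a₂ = 1.5 Mm = 1.5e+06 m.
From Kepler's third law, (T₁/T₂)² = (a₁/a₂)³, so T₁/T₂ = (a₁/a₂)^(3/2).
a₁/a₂ = 3e+06 / 1.5e+06 = 2.
T₁/T₂ = (2)^(3/2) ≈ 2.828.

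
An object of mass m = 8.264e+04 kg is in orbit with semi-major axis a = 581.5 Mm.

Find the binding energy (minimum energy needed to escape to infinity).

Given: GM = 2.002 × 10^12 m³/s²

Convert to SI: a = 581.5 Mm = 5.815e+08 m.
Total orbital energy is E = −GMm/(2a); binding energy is E_bind = −E = GMm/(2a).
E_bind = 2.002e+12 · 8.264e+04 / (2 · 5.815e+08) J ≈ 1.423e+08 J = 142.3 MJ.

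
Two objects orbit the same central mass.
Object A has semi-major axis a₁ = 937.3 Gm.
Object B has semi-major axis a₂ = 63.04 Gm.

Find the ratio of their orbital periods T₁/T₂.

Convert to SI: a₁ = 937.3 Gm = 9.373e+11 m; a₂ = 63.04 Gm = 6.304e+10 m.
From Kepler's third law, (T₁/T₂)² = (a₁/a₂)³, so T₁/T₂ = (a₁/a₂)^(3/2).
a₁/a₂ = 9.373e+11 / 6.304e+10 = 14.8683.
T₁/T₂ = (14.8683)^(3/2) ≈ 57.33.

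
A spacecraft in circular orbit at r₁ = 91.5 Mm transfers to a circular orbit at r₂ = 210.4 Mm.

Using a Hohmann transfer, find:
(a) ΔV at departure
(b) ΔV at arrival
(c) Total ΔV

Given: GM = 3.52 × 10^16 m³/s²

Convert to SI: r₁ = 91.5 Mm = 9.15e+07 m; r₂ = 210.4 Mm = 2.104e+08 m.
Transfer semi-major axis: a_t = (r₁ + r₂)/2 = (9.15e+07 + 2.104e+08)/2 = 1.5095e+08 m.
Circular speeds: v₁ = √(GM/r₁) = 19613.8 m/s, v₂ = √(GM/r₂) = 12934.5 m/s.
Transfer speeds (vis-viva v² = GM(2/r − 1/a_t)): v₁ᵗ = 23156.2 m/s, v₂ᵗ = 10070.3 m/s.
(a) ΔV₁ = |v₁ᵗ − v₁| ≈ 3542 m/s = 3.542 km/s.
(b) ΔV₂ = |v₂ − v₂ᵗ| ≈ 2864 m/s = 2.864 km/s.
(c) ΔV_total = ΔV₁ + ΔV₂ ≈ 6407 m/s = 6.407 km/s.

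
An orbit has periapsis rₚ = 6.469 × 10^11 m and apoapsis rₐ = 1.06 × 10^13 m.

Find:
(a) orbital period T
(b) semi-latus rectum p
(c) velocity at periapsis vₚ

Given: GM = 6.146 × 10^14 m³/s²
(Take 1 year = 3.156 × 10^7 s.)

(a) With a = (rₚ + rₐ)/2 = 5.62345e+12 m, T = 2π √(a³/GM) = 2π √((5.62345e+12)³/6.146e+14) s ≈ 3.38e+12 s
(b) From a = (rₚ + rₐ)/2 = 5.62345e+12 m and e = (rₐ − rₚ)/(rₐ + rₚ) = 0.884964, p = a(1 − e²) = 5.62345e+12 · (1 − (0.884964)²) ≈ 1.219e+12 m
(c) With a = (rₚ + rₐ)/2 = 5.62345e+12 m, vₚ = √(GM (2/rₚ − 1/a)) = √(6.146e+14 · (2/6.469e+11 − 1/5.62345e+12)) m/s ≈ 42.32 m/s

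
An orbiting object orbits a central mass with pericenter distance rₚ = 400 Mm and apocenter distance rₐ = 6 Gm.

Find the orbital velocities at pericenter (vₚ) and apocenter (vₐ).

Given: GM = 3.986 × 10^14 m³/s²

Convert to SI: rₚ = 400 Mm = 4e+08 m; rₐ = 6 Gm = 6e+09 m.
Use the vis-viva equation v² = GM(2/r − 1/a) with a = (rₚ + rₐ)/2 = (4e+08 + 6e+09)/2 = 3.2e+09 m.
vₚ = √(GM · (2/rₚ − 1/a)) = √(3.986e+14 · (2/4e+08 − 1/3.2e+09)) m/s ≈ 1367 m/s = 1.367 km/s.
vₐ = √(GM · (2/rₐ − 1/a)) = √(3.986e+14 · (2/6e+09 − 1/3.2e+09)) m/s ≈ 91.13 m/s = 91.13 m/s.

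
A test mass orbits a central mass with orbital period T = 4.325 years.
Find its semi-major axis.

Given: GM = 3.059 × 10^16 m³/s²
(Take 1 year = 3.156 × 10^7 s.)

Convert to SI: T = 4.325 years = 1.36497e+08 s.
Invert Kepler's third law: a = (GM · T² / (4π²))^(1/3).
Substituting T = 1.36497e+08 s and GM = 3.059e+16 m³/s²:
a = (3.059e+16 · (1.36497e+08)² / (4π²))^(1/3) m
a ≈ 2.435e+10 m = 24.35 Gm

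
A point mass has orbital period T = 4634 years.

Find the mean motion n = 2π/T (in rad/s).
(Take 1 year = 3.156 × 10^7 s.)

Convert to SI: T = 4634 years = 1.46249e+11 s.
n = 2π / T.
n = 2π / 1.46249e+11 s ≈ 4.296e-11 rad/s.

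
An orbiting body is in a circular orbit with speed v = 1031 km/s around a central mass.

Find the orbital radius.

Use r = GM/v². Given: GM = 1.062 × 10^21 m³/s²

Convert to SI: v = 1031 km/s = 1.031e+06 m/s.
For a circular orbit, v² = GM / r, so r = GM / v².
r = 1.062e+21 / (1.031e+06)² m ≈ 9.991e+08 m = 999.1 Mm.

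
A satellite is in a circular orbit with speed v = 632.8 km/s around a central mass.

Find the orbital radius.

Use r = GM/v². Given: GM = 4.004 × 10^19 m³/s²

Convert to SI: v = 632.8 km/s = 632800 m/s.
For a circular orbit, v² = GM / r, so r = GM / v².
r = 4.004e+19 / (632800)² m ≈ 9.999e+07 m = 99.99 Mm.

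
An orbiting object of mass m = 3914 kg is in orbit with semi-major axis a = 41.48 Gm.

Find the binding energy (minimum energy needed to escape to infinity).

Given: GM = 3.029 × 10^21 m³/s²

Convert to SI: a = 41.48 Gm = 4.148e+10 m.
Total orbital energy is E = −GMm/(2a); binding energy is E_bind = −E = GMm/(2a).
E_bind = 3.029e+21 · 3914 / (2 · 4.148e+10) J ≈ 1.429e+14 J = 142.9 TJ.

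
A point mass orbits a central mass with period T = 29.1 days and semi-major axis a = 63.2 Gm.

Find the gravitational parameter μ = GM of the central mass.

Convert to SI: T = 29.1 days = 2.51424e+06 s; a = 63.2 Gm = 6.32e+10 m.
GM = 4π² · a³ / T².
GM = 4π² · (6.32e+10)³ / (2.51424e+06)² m³/s² ≈ 1.577e+21 m³/s² = 1.577 × 10^21 m³/s².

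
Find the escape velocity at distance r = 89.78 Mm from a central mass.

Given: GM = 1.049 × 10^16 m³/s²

Convert to SI: r = 89.78 Mm = 8.978e+07 m.
Escape velocity comes from setting total energy to zero: ½v² − GM/r = 0 ⇒ v_esc = √(2GM / r).
v_esc = √(2 · 1.049e+16 / 8.978e+07) m/s ≈ 1.529e+04 m/s = 15.29 km/s.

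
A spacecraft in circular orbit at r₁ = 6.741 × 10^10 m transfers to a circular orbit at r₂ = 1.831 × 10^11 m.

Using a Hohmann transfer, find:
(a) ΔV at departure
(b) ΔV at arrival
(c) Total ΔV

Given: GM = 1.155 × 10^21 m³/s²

Transfer semi-major axis: a_t = (r₁ + r₂)/2 = (6.741e+10 + 1.831e+11)/2 = 1.25255e+11 m.
Circular speeds: v₁ = √(GM/r₁) = 130897 m/s, v₂ = √(GM/r₂) = 79423.1 m/s.
Transfer speeds (vis-viva v² = GM(2/r − 1/a_t)): v₁ᵗ = 158262 m/s, v₂ᵗ = 58265.5 m/s.
(a) ΔV₁ = |v₁ᵗ − v₁| ≈ 2.736e+04 m/s = 27.36 km/s.
(b) ΔV₂ = |v₂ − v₂ᵗ| ≈ 2.116e+04 m/s = 21.16 km/s.
(c) ΔV_total = ΔV₁ + ΔV₂ ≈ 4.852e+04 m/s = 48.52 km/s.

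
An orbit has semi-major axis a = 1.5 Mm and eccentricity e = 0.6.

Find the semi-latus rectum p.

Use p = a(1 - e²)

Convert to SI: a = 1.5 Mm = 1.5e+06 m.
p = a (1 − e²).
p = 1.5e+06 · (1 − (0.6)²) = 1.5e+06 · 0.64 ≈ 9.6e+05 m = 960 km.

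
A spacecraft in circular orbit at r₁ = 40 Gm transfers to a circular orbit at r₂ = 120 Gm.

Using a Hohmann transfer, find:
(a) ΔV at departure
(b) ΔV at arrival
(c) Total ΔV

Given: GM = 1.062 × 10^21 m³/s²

Convert to SI: r₁ = 40 Gm = 4e+10 m; r₂ = 120 Gm = 1.2e+11 m.
Transfer semi-major axis: a_t = (r₁ + r₂)/2 = (4e+10 + 1.2e+11)/2 = 8e+10 m.
Circular speeds: v₁ = √(GM/r₁) = 162942 m/s, v₂ = √(GM/r₂) = 94074.4 m/s.
Transfer speeds (vis-viva v² = GM(2/r − 1/a_t)): v₁ᵗ = 199562 m/s, v₂ᵗ = 66520.7 m/s.
(a) ΔV₁ = |v₁ᵗ − v₁| ≈ 3.662e+04 m/s = 36.62 km/s.
(b) ΔV₂ = |v₂ − v₂ᵗ| ≈ 2.755e+04 m/s = 27.55 km/s.
(c) ΔV_total = ΔV₁ + ΔV₂ ≈ 6.417e+04 m/s = 64.17 km/s.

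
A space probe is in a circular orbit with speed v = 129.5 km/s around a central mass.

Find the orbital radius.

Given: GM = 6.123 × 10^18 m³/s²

Convert to SI: v = 129.5 km/s = 129500 m/s.
For a circular orbit, v² = GM / r, so r = GM / v².
r = 6.123e+18 / (129500)² m ≈ 3.651e+08 m = 3.651 × 10^8 m.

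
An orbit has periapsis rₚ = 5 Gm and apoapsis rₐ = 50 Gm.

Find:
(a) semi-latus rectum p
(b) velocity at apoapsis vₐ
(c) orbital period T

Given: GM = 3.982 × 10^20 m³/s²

Convert to SI: rₚ = 5 Gm = 5e+09 m; rₐ = 50 Gm = 5e+10 m.
(a) From a = (rₚ + rₐ)/2 = 2.75e+10 m and e = (rₐ − rₚ)/(rₐ + rₚ) = 0.818182, p = a(1 − e²) = 2.75e+10 · (1 − (0.818182)²) ≈ 9.091e+09 m
(b) With a = (rₚ + rₐ)/2 = 2.75e+10 m, vₐ = √(GM (2/rₐ − 1/a)) = √(3.982e+20 · (2/5e+10 − 1/2.75e+10)) m/s ≈ 3.805e+04 m/s
(c) With a = (rₚ + rₐ)/2 = 2.75e+10 m, T = 2π √(a³/GM) = 2π √((2.75e+10)³/3.982e+20) s ≈ 1.436e+06 s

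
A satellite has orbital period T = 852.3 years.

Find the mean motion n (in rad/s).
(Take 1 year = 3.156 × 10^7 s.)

Convert to SI: T = 852.3 years = 2.68986e+10 s.
n = 2π / T.
n = 2π / 2.68986e+10 s ≈ 2.336e-10 rad/s.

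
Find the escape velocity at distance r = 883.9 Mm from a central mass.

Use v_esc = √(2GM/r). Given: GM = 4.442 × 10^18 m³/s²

Convert to SI: r = 883.9 Mm = 8.839e+08 m.
Escape velocity comes from setting total energy to zero: ½v² − GM/r = 0 ⇒ v_esc = √(2GM / r).
v_esc = √(2 · 4.442e+18 / 8.839e+08) m/s ≈ 1.003e+05 m/s = 100.3 km/s.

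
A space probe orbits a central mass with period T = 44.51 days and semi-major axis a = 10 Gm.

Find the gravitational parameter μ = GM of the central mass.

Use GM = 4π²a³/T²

Convert to SI: T = 44.51 days = 3.84566e+06 s; a = 10 Gm = 1e+10 m.
GM = 4π² · a³ / T².
GM = 4π² · (1e+10)³ / (3.84566e+06)² m³/s² ≈ 2.669e+18 m³/s² = 2.669 × 10^18 m³/s².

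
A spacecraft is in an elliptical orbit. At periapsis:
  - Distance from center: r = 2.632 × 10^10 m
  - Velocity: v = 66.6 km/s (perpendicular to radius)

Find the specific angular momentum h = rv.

Convert to SI: v = 66.6 km/s = 66600 m/s.
With v perpendicular to r, h = r · v.
h = 2.632e+10 · 66600 m²/s ≈ 1.753e+15 m²/s.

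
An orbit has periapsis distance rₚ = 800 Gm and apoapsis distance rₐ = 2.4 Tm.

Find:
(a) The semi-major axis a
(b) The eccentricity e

Convert to SI: rₚ = 800 Gm = 8e+11 m; rₐ = 2.4 Tm = 2.4e+12 m.
(a) a = (rₚ + rₐ) / 2 = (8e+11 + 2.4e+12) / 2 ≈ 1.6e+12 m = 1.6 Tm.
(b) e = (rₐ − rₚ) / (rₐ + rₚ) = (2.4e+12 − 8e+11) / (2.4e+12 + 8e+11) ≈ 0.5.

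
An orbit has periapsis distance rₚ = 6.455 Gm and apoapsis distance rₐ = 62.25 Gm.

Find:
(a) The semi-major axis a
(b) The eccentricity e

Convert to SI: rₚ = 6.455 Gm = 6.455e+09 m; rₐ = 62.25 Gm = 6.225e+10 m.
(a) a = (rₚ + rₐ) / 2 = (6.455e+09 + 6.225e+10) / 2 ≈ 3.435e+10 m = 34.35 Gm.
(b) e = (rₐ − rₚ) / (rₐ + rₚ) = (6.225e+10 − 6.455e+09) / (6.225e+10 + 6.455e+09) ≈ 0.8121.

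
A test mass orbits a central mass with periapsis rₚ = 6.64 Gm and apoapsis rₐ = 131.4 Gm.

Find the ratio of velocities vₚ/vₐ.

Convert to SI: rₚ = 6.64 Gm = 6.64e+09 m; rₐ = 131.4 Gm = 1.314e+11 m.
Conservation of angular momentum gives rₚvₚ = rₐvₐ, so vₚ/vₐ = rₐ/rₚ.
vₚ/vₐ = 1.314e+11 / 6.64e+09 ≈ 19.79.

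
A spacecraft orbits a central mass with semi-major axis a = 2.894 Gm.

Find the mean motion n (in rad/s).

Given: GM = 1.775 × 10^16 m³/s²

Convert to SI: a = 2.894 Gm = 2.894e+09 m.
n = √(GM / a³).
n = √(1.775e+16 / (2.894e+09)³) rad/s ≈ 8.558e-07 rad/s.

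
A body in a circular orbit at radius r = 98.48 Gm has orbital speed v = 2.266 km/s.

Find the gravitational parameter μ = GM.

Convert to SI: r = 98.48 Gm = 9.848e+10 m; v = 2.266 km/s = 2266 m/s.
For a circular orbit v² = GM/r, so GM = v² · r.
GM = (2266)² · 9.848e+10 m³/s² ≈ 5.057e+17 m³/s² = 5.057 × 10^17 m³/s².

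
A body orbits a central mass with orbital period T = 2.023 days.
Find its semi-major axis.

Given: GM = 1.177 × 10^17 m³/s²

Convert to SI: T = 2.023 days = 174787 s.
Invert Kepler's third law: a = (GM · T² / (4π²))^(1/3).
Substituting T = 174787 s and GM = 1.177e+17 m³/s²:
a = (1.177e+17 · (174787)² / (4π²))^(1/3) m
a ≈ 4.499e+08 m = 449.9 Mm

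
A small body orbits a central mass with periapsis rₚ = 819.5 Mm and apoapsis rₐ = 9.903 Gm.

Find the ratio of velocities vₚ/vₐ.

Convert to SI: rₚ = 819.5 Mm = 8.195e+08 m; rₐ = 9.903 Gm = 9.903e+09 m.
Conservation of angular momentum gives rₚvₚ = rₐvₐ, so vₚ/vₐ = rₐ/rₚ.
vₚ/vₐ = 9.903e+09 / 8.195e+08 ≈ 12.08.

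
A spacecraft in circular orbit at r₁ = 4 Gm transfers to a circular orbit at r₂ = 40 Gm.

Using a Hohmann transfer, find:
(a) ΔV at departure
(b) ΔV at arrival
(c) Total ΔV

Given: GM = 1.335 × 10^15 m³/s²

Convert to SI: r₁ = 4 Gm = 4e+09 m; r₂ = 40 Gm = 4e+10 m.
Transfer semi-major axis: a_t = (r₁ + r₂)/2 = (4e+09 + 4e+10)/2 = 2.2e+10 m.
Circular speeds: v₁ = √(GM/r₁) = 577.711 m/s, v₂ = √(GM/r₂) = 182.688 m/s.
Transfer speeds (vis-viva v² = GM(2/r − 1/a_t)): v₁ᵗ = 778.985 m/s, v₂ᵗ = 77.8985 m/s.
(a) ΔV₁ = |v₁ᵗ − v₁| ≈ 201.3 m/s = 201.3 m/s.
(b) ΔV₂ = |v₂ − v₂ᵗ| ≈ 104.8 m/s = 104.8 m/s.
(c) ΔV_total = ΔV₁ + ΔV₂ ≈ 306.1 m/s = 306.1 m/s.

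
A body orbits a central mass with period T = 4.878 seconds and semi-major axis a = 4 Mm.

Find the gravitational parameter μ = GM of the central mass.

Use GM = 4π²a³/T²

Convert to SI: a = 4 Mm = 4e+06 m.
GM = 4π² · a³ / T².
GM = 4π² · (4e+06)³ / (4.878)² m³/s² ≈ 1.062e+20 m³/s² = 1.062 × 10^20 m³/s².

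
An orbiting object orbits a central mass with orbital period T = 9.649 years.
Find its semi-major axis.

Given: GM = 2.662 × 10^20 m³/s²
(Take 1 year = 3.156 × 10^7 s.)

Convert to SI: T = 9.649 years = 3.04522e+08 s.
Invert Kepler's third law: a = (GM · T² / (4π²))^(1/3).
Substituting T = 3.04522e+08 s and GM = 2.662e+20 m³/s²:
a = (2.662e+20 · (3.04522e+08)² / (4π²))^(1/3) m
a ≈ 8.551e+11 m = 855.1 Gm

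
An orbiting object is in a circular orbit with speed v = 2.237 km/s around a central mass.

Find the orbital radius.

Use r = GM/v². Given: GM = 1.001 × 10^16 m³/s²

Convert to SI: v = 2.237 km/s = 2237 m/s.
For a circular orbit, v² = GM / r, so r = GM / v².
r = 1.001e+16 / (2237)² m ≈ 2e+09 m = 2 Gm.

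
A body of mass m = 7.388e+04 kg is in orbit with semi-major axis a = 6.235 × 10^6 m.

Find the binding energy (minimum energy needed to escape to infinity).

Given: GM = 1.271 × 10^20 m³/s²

Total orbital energy is E = −GMm/(2a); binding energy is E_bind = −E = GMm/(2a).
E_bind = 1.271e+20 · 7.388e+04 / (2 · 6.235e+06) J ≈ 7.53e+17 J = 753 PJ.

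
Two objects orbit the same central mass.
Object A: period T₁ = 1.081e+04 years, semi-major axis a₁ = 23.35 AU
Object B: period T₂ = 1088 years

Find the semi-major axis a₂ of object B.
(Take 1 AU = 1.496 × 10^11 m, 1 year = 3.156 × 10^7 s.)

Convert to SI: T₁ = 1.081e+04 years = 3.41164e+11 s; a₁ = 23.35 AU = 3.49316e+12 m; T₂ = 1088 years = 3.43373e+10 s.
Kepler's third law: (T₁/T₂)² = (a₁/a₂)³ ⇒ a₂ = a₁ · (T₂/T₁)^(2/3).
T₂/T₁ = 3.43373e+10 / 3.41164e+11 = 0.100648.
a₂ = 3.49316e+12 · (0.100648)^(2/3) m ≈ 7.558e+11 m = 5.052 AU.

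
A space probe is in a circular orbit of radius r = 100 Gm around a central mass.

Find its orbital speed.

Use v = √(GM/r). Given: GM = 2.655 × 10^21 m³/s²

Convert to SI: r = 100 Gm = 1e+11 m.
For a circular orbit, gravity supplies the centripetal force, so v = √(GM / r).
v = √(2.655e+21 / 1e+11) m/s ≈ 1.629e+05 m/s = 162.9 km/s.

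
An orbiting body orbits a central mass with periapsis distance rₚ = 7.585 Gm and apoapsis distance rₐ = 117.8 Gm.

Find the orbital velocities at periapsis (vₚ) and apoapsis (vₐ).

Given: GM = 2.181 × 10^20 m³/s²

Convert to SI: rₚ = 7.585 Gm = 7.585e+09 m; rₐ = 117.8 Gm = 1.178e+11 m.
Use the vis-viva equation v² = GM(2/r − 1/a) with a = (rₚ + rₐ)/2 = (7.585e+09 + 1.178e+11)/2 = 6.26925e+10 m.
vₚ = √(GM · (2/rₚ − 1/a)) = √(2.181e+20 · (2/7.585e+09 − 1/6.26925e+10)) m/s ≈ 2.324e+05 m/s = 232.4 km/s.
vₐ = √(GM · (2/rₐ − 1/a)) = √(2.181e+20 · (2/1.178e+11 − 1/6.26925e+10)) m/s ≈ 1.497e+04 m/s = 14.97 km/s.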